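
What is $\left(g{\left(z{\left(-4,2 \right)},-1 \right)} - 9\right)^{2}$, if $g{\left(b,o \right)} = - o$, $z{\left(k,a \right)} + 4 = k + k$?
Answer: $64$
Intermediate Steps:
$z{\left(k,a \right)} = -4 + 2 k$ ($z{\left(k,a \right)} = -4 + \left(k + k\right) = -4 + 2 k$)
$\left(g{\left(z{\left(-4,2 \right)},-1 \right)} - 9\right)^{2} = \left(\left(-1\right) \left(-1\right) - 9\right)^{2} = \left(1 - 9\right)^{2} = \left(-8\right)^{2} = 64$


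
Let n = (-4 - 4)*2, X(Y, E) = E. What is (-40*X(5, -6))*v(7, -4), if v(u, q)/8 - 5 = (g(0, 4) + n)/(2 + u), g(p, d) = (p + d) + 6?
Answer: 8320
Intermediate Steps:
g(p, d) = 6 + d + p (g(p, d) = (d + p) + 6 = 6 + d + p)
n = -16 (n = -8*2 = -16)
v(u, q) = 40 - 48/(2 + u) (v(u, q) = 40 + 8*(((6 + 4 + 0) - 16)/(2 + u)) = 40 + 8*((10 - 16)/(2 + u)) = 40 + 8*(-6/(2 + u)) = 40 - 48/(2 + u))
(-40*X(5, -6))*v(7, -4) = (-40*(-6))*(8*(4 + 5*7)/(2 + 7)) = 240*(8*(4 + 35)/9) = 240*(8*(⅑)*39) = 240*(104/3) = 8320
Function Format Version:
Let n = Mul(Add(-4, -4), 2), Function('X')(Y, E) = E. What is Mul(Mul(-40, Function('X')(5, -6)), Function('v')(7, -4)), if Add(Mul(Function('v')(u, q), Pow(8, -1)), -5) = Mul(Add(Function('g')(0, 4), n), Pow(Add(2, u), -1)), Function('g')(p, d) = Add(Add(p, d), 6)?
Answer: 8320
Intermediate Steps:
Function('g')(p, d) = Add(6, d, p) (Function('g')(p, d) = Add(Add(d, p), 6) = Add(6, d, p))
n = -16 (n = Mul(-8, 2) = -16)
Function('v')(u, q) = Add(40, Mul(-48, Pow(Add(2, u), -1))) (Function('v')(u, q) = Add(40, Mul(8, Mul(Add(Add(6, 4, 0), -16), Pow(Add(2, u), -1)))) = Add(40, Mul(8, Mul(Add(10, -16), Pow(Add(2, u), -1)))) = Add(40, Mul(8, Mul(-6, Pow(Add(2, u), -1)))) = Add(40, Mul(-48, Pow(Add(2, u), -1))))
Mul(Mul(-40, Function('X')(5, -6)), Function('v')(7, -4)) = Mul(Mul(-40, -6), Mul(8, Pow(Add(2, 7), -1), Add(4, Mul(5, 7)))) = Mul(240, Mul(8, Pow(9, -1), Add(4, 35))) = Mul(240, Mul(8, Rational(1, 9), 39)) = Mul(240, Rational(104, 3)) = 8320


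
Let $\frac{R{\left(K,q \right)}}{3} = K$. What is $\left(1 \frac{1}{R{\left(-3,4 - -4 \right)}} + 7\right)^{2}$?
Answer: $\frac{3844}{81} \approx 47.457$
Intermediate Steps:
$R{\left(K,q \right)} = 3 K$
$\left(1 \frac{1}{R{\left(-3,4 - -4 \right)}} + 7\right)^{2} = \left(1 \frac{1}{3 \left(-3\right)} + 7\right)^{2} = \left(1 \frac{1}{-9} + 7\right)^{2} = \left(1 \left(- \frac{1}{9}\right) + 7\right)^{2} = \left(- \frac{1}{9} + 7\right)^{2} = \left(\frac{62}{9}\right)^{2} = \frac{3844}{81}$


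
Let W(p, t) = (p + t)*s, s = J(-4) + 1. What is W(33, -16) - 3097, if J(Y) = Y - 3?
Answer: -3199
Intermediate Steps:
J(Y) = -3 + Y
s = -6 (s = (-3 - 4) + 1 = -7 + 1 = -6)
W(p, t) = -6*p - 6*t (W(p, t) = (p + t)*(-6) = -6*p - 6*t)
W(33, -16) - 3097 = (-6*33 - 6*(-16)) - 3097 = (-198 + 96) - 3097 = -102 - 3097 = -3199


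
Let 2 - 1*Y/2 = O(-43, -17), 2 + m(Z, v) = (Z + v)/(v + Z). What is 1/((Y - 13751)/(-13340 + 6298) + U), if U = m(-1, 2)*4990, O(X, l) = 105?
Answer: -7042/35125623 ≈ -0.00020048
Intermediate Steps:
m(Z, v) = -1 (m(Z, v) = -2 + (Z + v)/(v + Z) = -2 + (Z + v)/(Z + v) = -2 + 1 = -1)
Y = -206 (Y = 4 - 2*105 = 4 - 210 = -206)
U = -4990 (U = -1*4990 = -4990)
1/((Y - 13751)/(-13340 + 6298) + U) = 1/((-206 - 13751)/(-13340 + 6298) - 4990) = 1/(-13957/(-7042) - 4990) = 1/(-13957*(-1/7042) - 4990) = 1/(13957/7042 - 4990) = 1/(-35125623/7042) = -7042/35125623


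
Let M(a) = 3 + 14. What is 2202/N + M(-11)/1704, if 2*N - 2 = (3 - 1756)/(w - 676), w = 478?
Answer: 1485910901/3661896 ≈ 405.78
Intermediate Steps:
N = 2149/396 (N = 1 + ((3 - 1756)/(478 - 676))/2 = 1 + (-1753/(-198))/2 = 1 + (-1753*(-1/198))/2 = 1 + (½)*(1753/198) = 1 + 1753/396 = 2149/396 ≈ 5.4268)
M(a) = 17
2202/N + M(-11)/1704 = 2202/(2149/396) + 17/1704 = 2202*(396/2149) + 17*(1/1704) = 871992/2149 + 17/1704 = 1485910901/3661896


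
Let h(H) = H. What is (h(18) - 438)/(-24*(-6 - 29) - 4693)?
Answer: 420/3853 ≈ 0.10901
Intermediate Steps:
(h(18) - 438)/(-24*(-6 - 29) - 4693) = (18 - 438)/(-24*(-6 - 29) - 4693) = -420/(-24*(-35) - 4693) = -420/(840 - 4693) = -420/(-3853) = -420*(-1/3853) = 420/3853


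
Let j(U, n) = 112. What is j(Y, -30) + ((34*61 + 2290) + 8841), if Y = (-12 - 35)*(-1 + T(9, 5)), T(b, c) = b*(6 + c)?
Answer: 13317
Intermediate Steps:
Y = -4606 (Y = (-12 - 35)*(-1 + 9*(6 + 5)) = -47*(-1 + 9*11) = -47*(-1 + 99) = -47*98 = -4606)
j(Y, -30) + ((34*61 + 2290) + 8841) = 112 + ((34*61 + 2290) + 8841) = 112 + ((2074 + 2290) + 8841) = 112 + (4364 + 8841) = 112 + 13205 = 13317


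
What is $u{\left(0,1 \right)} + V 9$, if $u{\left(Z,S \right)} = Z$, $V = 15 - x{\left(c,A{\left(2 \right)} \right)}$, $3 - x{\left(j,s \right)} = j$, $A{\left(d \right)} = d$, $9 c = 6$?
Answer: $114$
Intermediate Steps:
$c = \frac{2}{3}$ ($c = \frac{1}{9} \cdot 6 = \frac{2}{3} \approx 0.66667$)
$x{\left(j,s \right)} = 3 - j$
$V = \frac{38}{3}$ ($V = 15 - \left(3 - \frac{2}{3}\right) = 15 - \frac{7}{3} = \frac{38}{3} \approx 12.667$)
$u{\left(0,1 \right)} + V 9 = 0 + \frac{38}{3} \cdot 9 = 0 + 114 = 114$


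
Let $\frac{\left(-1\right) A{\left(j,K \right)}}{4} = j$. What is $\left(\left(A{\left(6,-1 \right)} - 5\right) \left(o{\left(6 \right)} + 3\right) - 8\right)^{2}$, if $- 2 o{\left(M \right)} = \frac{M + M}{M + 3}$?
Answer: $\frac{51529}{9} \approx 5725.4$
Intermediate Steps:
$o{\left(M \right)} = - \frac{M}{3 + M}$ ($o{\left(M \right)} = - \frac{\left(M + M\right) \frac{1}{M + 3}}{2} = - \frac{2 M \frac{1}{3 + M}}{2} = - \frac{M}{3 + M}$)
$A{\left(j,K \right)} = - 4 j$
$\left(\left(A{\left(6,-1 \right)} - 5\right) \left(o{\left(6 \right)} + 3\right) - 8\right)^{2} = \left(\left(\left(-4\right) 6 - 5\right) \left(\left(-1\right) 6 \frac{1}{3 + 6} + 3\right) - 8\right)^{2} = \left(\left(-24 - 5\right) \left(\left(-1\right) 6 \cdot \frac{1}{9} + 3\right) - 8\right)^{2} = \left(- 29 \left(\left(-1\right) 6 \cdot \frac{1}{9} + 3\right) - 8\right)^{2} = \left(- 29 \left(- \frac{2}{3} + 3\right) - 8\right)^{2} = \left(\left(-29\right) \frac{7}{3} - 8\right)^{2} = \left(- \frac{203}{3} - 8\right)^{2} = \left(- \frac{227}{3}\right)^{2} = \frac{51529}{9}$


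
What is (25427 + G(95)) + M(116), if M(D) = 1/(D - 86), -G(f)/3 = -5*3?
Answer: 764161/30 ≈ 25472.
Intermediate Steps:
G(f) = 45 (G(f) = -(-15)*3 = -3*(-15) = 45)
M(D) = 1/(-86 + D)
(25427 + G(95)) + M(116) = (25427 + 45) + 1/(-86 + 116) = 25472 + 1/30 = 764161/30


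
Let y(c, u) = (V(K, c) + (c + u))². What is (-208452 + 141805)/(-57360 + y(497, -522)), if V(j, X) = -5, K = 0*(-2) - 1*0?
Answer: 66647/56460 ≈ 1.1804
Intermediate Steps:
K = 0 (K = 0 + 0 = 0)
y(c, u) = (-5 + c + u)² (y(c, u) = (-5 + (c + u))² = (-5 + c + u)²)
(-208452 + 141805)/(-57360 + y(497, -522)) = (-208452 + 141805)/(-57360 + (-5 + 497 - 522)²) = -66647/(-57360 + (-30)²) = -66647/(-57360 + 900) = -66647/(-56460) = -66647*(-1/56460) = 66647/56460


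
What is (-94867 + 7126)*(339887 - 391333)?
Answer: 4513923486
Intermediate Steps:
(-94867 + 7126)*(339887 - 391333) = -87741*(-51446) = 4513923486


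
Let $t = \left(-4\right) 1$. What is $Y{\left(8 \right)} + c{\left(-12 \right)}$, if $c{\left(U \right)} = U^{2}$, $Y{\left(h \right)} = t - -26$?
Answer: $166$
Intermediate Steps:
$t = -4$
$Y{\left(h \right)} = 22$ ($Y{\left(h \right)} = -4 - -26 = -4 + 26 = 22$)
$Y{\left(8 \right)} + c{\left(-12 \right)} = 22 + \left(-12\right)^{2} = 22 + 144 = 166$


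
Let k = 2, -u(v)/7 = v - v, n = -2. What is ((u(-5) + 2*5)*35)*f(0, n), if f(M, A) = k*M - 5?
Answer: -1750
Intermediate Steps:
u(v) = 0 (u(v) = -7*(v - v) = -7*0 = 0)
f(M, A) = -5 + 2*M (f(M, A) = 2*M - 5 = -5 + 2*M)
((u(-5) + 2*5)*35)*f(0, n) = ((0 + 2*5)*35)*(-5 + 2*0) = ((0 + 10)*35)*(-5 + 0) = (10*35)*(-5) = 350*(-5) = -1750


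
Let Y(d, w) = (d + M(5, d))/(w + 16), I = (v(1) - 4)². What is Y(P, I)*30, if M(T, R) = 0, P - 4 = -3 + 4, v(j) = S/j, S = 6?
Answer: 15/2 ≈ 7.5000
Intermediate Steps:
v(j) = 6/j
P = 5 (P = 4 + (-3 + 4) = 4 + 1 = 5)
I = 4 (I = (6/1 - 4)² = (6*1 - 4)² = (6 - 4)² = 2² = 4)
Y(d, w) = d/(16 + w) (Y(d, w) = (d + 0)/(w + 16) = d/(16 + w))
Y(P, I)*30 = (5/(16 + 4))*30 = (5/20)*30 = (5*(1/20))*30 = (¼)*30 = 15/2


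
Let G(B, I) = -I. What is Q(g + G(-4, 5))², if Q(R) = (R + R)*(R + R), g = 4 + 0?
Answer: 16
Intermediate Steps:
g = 4
Q(R) = 4*R² (Q(R) = (2*R)*(2*R) = 4*R²)
Q(g + G(-4, 5))² = (4*(4 - 1*5)²)² = (4*(4 - 5)²)² = (4*(-1)²)² = (4*1)² = 4² = 16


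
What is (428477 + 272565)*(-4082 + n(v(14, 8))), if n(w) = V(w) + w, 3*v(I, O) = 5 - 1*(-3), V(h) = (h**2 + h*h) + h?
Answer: -25631497604/9 ≈ -2.8479e+9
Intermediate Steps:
V(h) = h + 2*h**2 (V(h) = (h**2 + h**2) + h = 2*h**2 + h = h + 2*h**2)
v(I, O) = 8/3 (v(I, O) = (5 - 1*(-3))/3 = (5 + 3)/3 = (1/3)*8 = 8/3)
n(w) = w + w*(1 + 2*w) (n(w) = w*(1 + 2*w) + w = w + w*(1 + 2*w))
(428477 + 272565)*(-4082 + n(v(14, 8))) = (428477 + 272565)*(-4082 + 2*(8/3)*(1 + 8/3)) = 701042*(-4082 + 2*(8/3)*(11/3)) = 701042*(-4082 + 176/9) = 701042*(-36562/9) = -25631497604/9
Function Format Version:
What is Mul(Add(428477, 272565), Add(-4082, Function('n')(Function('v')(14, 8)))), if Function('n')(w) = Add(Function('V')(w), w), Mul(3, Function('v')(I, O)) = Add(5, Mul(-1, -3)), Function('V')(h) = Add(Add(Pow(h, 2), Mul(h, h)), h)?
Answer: Rational(-25631497604, 9) ≈ -2.8479e+9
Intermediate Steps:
Function('V')(h) = Add(h, Mul(2, Pow(h, 2))) (Function('V')(h) = Add(Add(Pow(h, 2), Pow(h, 2)), h) = Add(Mul(2, Pow(h, 2)), h) = Add(h, Mul(2, Pow(h, 2))))
Function('v')(I, O) = Rational(8, 3) (Function('v')(I, O) = Mul(Rational(1, 3), Add(5, Mul(-1, -3))) = Mul(Rational(1, 3), Add(5, 3)) = Mul(Rational(1, 3), 8) = Rational(8, 3))
Function('n')(w) = Add(w, Mul(w, Add(1, Mul(2, w)))) (Function('n')(w) = Add(Mul(w, Add(1, Mul(2, w))), w) = Add(w, Mul(w, Add(1, Mul(2, w)))))
Mul(Add(428477, 272565), Add(-4082, Function('n')(Function('v')(14, 8)))) = Mul(Add(428477, 272565), Add(-4082, Mul(2, Rational(8, 3), Add(1, Rational(8, 3))))) = Mul(701042, Add(-4082, Mul(2, Rational(8, 3), Rational(11, 3)))) = Mul(701042, Add(-4082, Rational(176, 9))) = Mul(701042, Rational(-36562, 9)) = Rational(-25631497604, 9)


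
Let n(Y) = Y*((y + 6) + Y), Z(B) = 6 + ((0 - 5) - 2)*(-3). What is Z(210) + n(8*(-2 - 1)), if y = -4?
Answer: 555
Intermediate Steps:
Z(B) = 27 (Z(B) = 6 + (-5 - 2)*(-3) = 6 - 7*(-3) = 6 + 21 = 27)
n(Y) = Y*(2 + Y) (n(Y) = Y*((-4 + 6) + Y) = Y*(2 + Y))
Z(210) + n(8*(-2 - 1)) = 27 + (8*(-2 - 1))*(2 + 8*(-2 - 1)) = 27 + (8*(-3))*(2 + 8*(-3)) = 27 - 24*(2 - 24) = 27 - 24*(-22) = 27 + 528 = 555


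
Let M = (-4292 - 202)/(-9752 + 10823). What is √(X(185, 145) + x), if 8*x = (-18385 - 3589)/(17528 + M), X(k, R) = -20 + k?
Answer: 3*√58517503342638/1787428 ≈ 12.839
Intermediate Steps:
M = -214/51 (M = -4494/1071 = -4494*1/1071 = -214/51 ≈ -4.1961)
x = -560337/3574856 (x = ((-18385 - 3589)/(17528 - 214/51))/8 = (-21974/893714/51)/8 = (-21974*51/893714)/8 = (⅛)*(-560337/446857) = -560337/3574856 ≈ -0.15674)
√(X(185, 145) + x) = √((-20 + 185) - 560337/3574856) = √(165 - 560337/3574856) = √(589290903/3574856) = 3*√58517503342638/1787428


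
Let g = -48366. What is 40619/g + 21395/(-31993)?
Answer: -2334314237/1547373438 ≈ -1.5086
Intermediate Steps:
40619/g + 21395/(-31993) = 40619/(-48366) + 21395/(-31993) = 40619*(-1/48366) + 21395*(-1/31993) = -40619/48366 - 21395/31993 = -2334314237/1547373438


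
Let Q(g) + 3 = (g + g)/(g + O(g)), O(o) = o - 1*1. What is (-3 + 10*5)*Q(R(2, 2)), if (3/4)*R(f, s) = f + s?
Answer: -2585/29 ≈ -89.138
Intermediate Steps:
O(o) = -1 + o (O(o) = o - 1 = -1 + o)
R(f, s) = 4*f/3 + 4*s/3 (R(f, s) = 4*(f + s)/3 = 4*f/3 + 4*s/3)
Q(g) = -3 + 2*g/(-1 + 2*g) (Q(g) = -3 + (g + g)/(g + (-1 + g)) = -3 + (2*g)/(-1 + 2*g) = -3 + 2*g/(-1 + 2*g))
(-3 + 10*5)*Q(R(2, 2)) = (-3 + 10*5)*((3 - 4*((4/3)*2 + (4/3)*2))/(-1 + 2*((4/3)*2 + (4/3)*2))) = (-3 + 50)*((3 - 4*(8/3 + 8/3))/(-1 + 2*(8/3 + 8/3))) = 47*((3 - 4*16/3)/(-1 + 2*(16/3))) = 47*((3 - 64/3)/(-1 + 32/3)) = 47*(-55/3/(29/3)) = 47*((3/29)*(-55/3)) = 47*(-55/29) = -2585/29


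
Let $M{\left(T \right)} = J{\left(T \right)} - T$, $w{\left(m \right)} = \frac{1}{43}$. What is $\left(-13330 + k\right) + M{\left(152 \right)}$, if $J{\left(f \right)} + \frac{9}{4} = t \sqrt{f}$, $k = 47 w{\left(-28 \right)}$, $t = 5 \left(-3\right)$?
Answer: $- \frac{2319103}{172} - 30 \sqrt{38} \approx -13668.0$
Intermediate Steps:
$w{\left(m \right)} = \frac{1}{43}$
$t = -15$
$k = \frac{47}{43}$ ($k = 47 \cdot \frac{1}{43} = \frac{47}{43} \approx 1.093$)
$J{\left(f \right)} = - \frac{9}{4} - 15 \sqrt{f}$
$M{\left(T \right)} = - \frac{9}{4} - T - 15 \sqrt{T}$ ($M{\left(T \right)} = \left(- \frac{9}{4} - 15 \sqrt{T}\right) - T = - \frac{9}{4} - T - 15 \sqrt{T}$)
$\left(-13330 + k\right) + M{\left(152 \right)} = \left(-13330 + \frac{47}{43}\right) - \left(\frac{617}{4} + 30 \sqrt{38}\right) = - \frac{573143}{43} - \left(\frac{617}{4} + 15 \cdot 2 \sqrt{38}\right) = - \frac{573143}{43} - \left(\frac{617}{4} + 30 \sqrt{38}\right) = - \frac{2319103}{172} - 30 \sqrt{38}$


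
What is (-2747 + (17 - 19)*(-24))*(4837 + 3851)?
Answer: -23448912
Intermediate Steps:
(-2747 + (17 - 19)*(-24))*(4837 + 3851) = (-2747 - 2*(-24))*8688 = (-2747 + 48)*8688 = -2699*8688 = -23448912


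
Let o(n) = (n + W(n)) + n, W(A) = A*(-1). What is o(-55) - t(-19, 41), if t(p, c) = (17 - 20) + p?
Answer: -33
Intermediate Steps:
W(A) = -A
o(n) = n (o(n) = (n - n) + n = 0 + n = n)
t(p, c) = -3 + p
o(-55) - t(-19, 41) = -55 - (-3 - 19) = -55 - 1*(-22) = -55 + 22 = -33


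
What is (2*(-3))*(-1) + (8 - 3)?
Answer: 11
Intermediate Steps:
(2*(-3))*(-1) + (8 - 3) = -6*(-1) + 5 = 6 + 5 = 11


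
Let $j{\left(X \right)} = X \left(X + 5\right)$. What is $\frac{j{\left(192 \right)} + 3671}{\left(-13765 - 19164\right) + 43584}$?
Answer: $\frac{8299}{2131} \approx 3.8944$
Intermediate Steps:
$j{\left(X \right)} = X \left(5 + X\right)$
$\frac{j{\left(192 \right)} + 3671}{\left(-13765 - 19164\right) + 43584} = \frac{192 \left(5 + 192\right) + 3671}{\left(-13765 - 19164\right) + 43584} = \frac{192 \cdot 197 + 3671}{-32929 + 43584} = \frac{37824 + 3671}{10655} = 41495 \cdot \frac{1}{10655} = \frac{8299}{2131}$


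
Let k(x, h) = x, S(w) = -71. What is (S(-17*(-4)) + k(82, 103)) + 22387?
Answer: 22398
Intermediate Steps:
(S(-17*(-4)) + k(82, 103)) + 22387 = (-71 + 82) + 22387 = 11 + 22387 = 22398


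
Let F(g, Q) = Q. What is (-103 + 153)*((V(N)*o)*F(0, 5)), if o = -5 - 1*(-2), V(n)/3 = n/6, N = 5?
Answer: -1875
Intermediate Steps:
V(n) = n/2 (V(n) = 3*(n/6) = n/2)
o = -3 (o = -5 + 2 = -3)
(-103 + 153)*((V(N)*o)*F(0, 5)) = (-103 + 153)*((((1/2)*5)*(-3))*5) = 50*(((5/2)*(-3))*5) = 50*(-15/2*5) = 50*(-75/2) = -1875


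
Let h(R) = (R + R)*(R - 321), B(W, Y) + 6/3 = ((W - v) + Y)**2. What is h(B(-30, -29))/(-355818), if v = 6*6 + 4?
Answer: -92874922/177909 ≈ -522.04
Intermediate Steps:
v = 40 (v = 36 + 4 = 40)
B(W, Y) = -2 + (-40 + W + Y)**2 (B(W, Y) = -2 + ((W - 1*40) + Y)**2 = -2 + ((W - 40) + Y)**2 = -2 + ((-40 + W) + Y)**2 = -2 + (-40 + W + Y)**2)
h(R) = 2*R*(-321 + R) (h(R) = (2*R)*(-321 + R) = 2*R*(-321 + R))
h(B(-30, -29))/(-355818) = (2*(-2 + (-40 - 30 - 29)**2)*(-321 + (-2 + (-40 - 30 - 29)**2)))/(-355818) = (2*(-2 + (-99)**2)*(-321 + (-2 + (-99)**2)))*(-1/355818) = (2*(-2 + 9801)*(-321 + (-2 + 9801)))*(-1/355818) = (2*9799*(-321 + 9799))*(-1/355818) = (2*9799*9478)*(-1/355818) = 185749844*(-1/355818) = -92874922/177909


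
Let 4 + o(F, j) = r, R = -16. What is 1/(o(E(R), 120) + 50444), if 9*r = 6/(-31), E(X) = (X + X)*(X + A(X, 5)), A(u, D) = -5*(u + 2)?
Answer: 93/4690918 ≈ 1.9826e-5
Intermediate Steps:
A(u, D) = -10 - 5*u (A(u, D) = -5*(2 + u) = -10 - 5*u)
E(X) = 2*X*(-10 - 4*X) (E(X) = (X + X)*(X + (-10 - 5*X)) = (2*X)*(-10 - 4*X) = 2*X*(-10 - 4*X))
r = -2/93 (r = (6/(-31))/9 = (6*(-1/31))/9 = (1/9)*(-6/31) = -2/93 ≈ -0.021505)
o(F, j) = -374/93 (o(F, j) = -4 - 2/93 = -374/93)
1/(o(E(R), 120) + 50444) = 1/(-374/93 + 50444) = 1/(4690918/93) = 93/4690918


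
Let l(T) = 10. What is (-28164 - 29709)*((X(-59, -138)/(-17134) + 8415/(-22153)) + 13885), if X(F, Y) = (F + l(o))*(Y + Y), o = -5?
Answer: -152491846608178512/189784751 ≈ -8.0350e+8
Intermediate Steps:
X(F, Y) = 2*Y*(10 + F) (X(F, Y) = (F + 10)*(Y + Y) = (10 + F)*(2*Y) = 2*Y*(10 + F))
(-28164 - 29709)*((X(-59, -138)/(-17134) + 8415/(-22153)) + 13885) = (-28164 - 29709)*(((2*(-138)*(10 - 59))/(-17134) + 8415/(-22153)) + 13885) = -57873*(((2*(-138)*(-49))*(-1/17134) + 8415*(-1/22153)) + 13885) = -57873*((13524*(-1/17134) - 8415/22153) + 13885) = -57873*((-6762/8567 - 8415/22153) + 13885) = -57873*(-221889891/189784751 + 13885) = -57873*2634939377744/189784751 = -152491846608178512/189784751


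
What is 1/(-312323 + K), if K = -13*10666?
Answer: -1/450981 ≈ -2.2174e-6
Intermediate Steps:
K = -138658
1/(-312323 + K) = 1/(-312323 - 138658) = 1/(-450981) = -1/450981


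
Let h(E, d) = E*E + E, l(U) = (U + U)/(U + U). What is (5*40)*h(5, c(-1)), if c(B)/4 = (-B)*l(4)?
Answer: 6000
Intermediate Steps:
l(U) = 1 (l(U) = (2*U)/((2*U)) = (2*U)*(1/(2*U)) = 1)
c(B) = -4*B (c(B) = 4*(-B*1) = 4*(-B) = -4*B)
h(E, d) = E + E² (h(E, d) = E² + E = E + E²)
(5*40)*h(5, c(-1)) = (5*40)*(5*(1 + 5)) = 200*(5*6) = 200*30 = 6000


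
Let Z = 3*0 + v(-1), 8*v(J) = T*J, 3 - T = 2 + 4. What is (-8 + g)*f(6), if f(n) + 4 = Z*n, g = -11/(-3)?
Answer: 91/12 ≈ 7.5833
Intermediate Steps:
T = -3 (T = 3 - (2 + 4) = 3 - 1*6 = 3 - 6 = -3)
v(J) = -3*J/8 (v(J) = (-3*J)/8 = -3*J/8)
g = 11/3 (g = -11*(-1/3) = 11/3 ≈ 3.6667)
Z = 3/8 (Z = 3*0 - 3/8*(-1) = 0 + 3/8 = 3/8 ≈ 0.37500)
f(n) = -4 + 3*n/8
(-8 + g)*f(6) = (-8 + 11/3)*(-4 + (3/8)*6) = -13*(-4 + 9/4)/3 = -13/3*(-7/4) = 91/12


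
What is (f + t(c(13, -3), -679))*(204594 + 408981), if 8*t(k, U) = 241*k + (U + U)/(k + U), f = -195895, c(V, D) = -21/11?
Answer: -566049474496035/4708 ≈ -1.2023e+11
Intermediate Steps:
c(V, D) = -21/11 (c(V, D) = -21*1/11 = -21/11)
t(k, U) = 241*k/8 + U/(4*(U + k)) (t(k, U) = (241*k + (U + U)/(k + U))/8 = (241*k + (2*U)/(U + k))/8 = (241*k + 2*U/(U + k))/8 = 241*k/8 + U/(4*(U + k)))
(f + t(c(13, -3), -679))*(204594 + 408981) = (-195895 + (2*(-679) + 241*(-21/11)² + 241*(-679)*(-21/11))/(8*(-679 - 21/11)))*(204594 + 408981) = (-195895 + (-1358 + 241*(441/121) + 3436419/11)/(8*(-7490/11)))*613575 = (-195895 + (⅛)*(-11/7490)*(-1358 + 106281/121 + 3436419/11))*613575 = (-195895 + (⅛)*(-11/7490)*(37742572/121))*613575 = (-195895 - 1347949/23540)*613575 = -4612716249/23540*613575 = -566049474496035/4708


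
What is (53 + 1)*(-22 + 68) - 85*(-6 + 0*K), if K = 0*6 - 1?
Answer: 2994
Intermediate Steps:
K = -1 (K = 0 - 1 = -1)
(53 + 1)*(-22 + 68) - 85*(-6 + 0*K) = (53 + 1)*(-22 + 68) - 85*(-6 + 0*(-1)) = 54*46 - 85*(-6 + 0) = 2484 - 85*(-6) = 2484 + 510 = 2994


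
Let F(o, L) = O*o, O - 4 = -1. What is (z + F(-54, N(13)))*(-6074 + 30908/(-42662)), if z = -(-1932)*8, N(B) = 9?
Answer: -1981795724712/21331 ≈ -9.2907e+7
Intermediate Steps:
O = 3 (O = 4 - 1 = 3)
F(o, L) = 3*o
z = 15456 (z = -483*(-32) = 15456)
(z + F(-54, N(13)))*(-6074 + 30908/(-42662)) = (15456 + 3*(-54))*(-6074 + 30908/(-42662)) = (15456 - 162)*(-6074 + 30908*(-1/42662)) = 15294*(-6074 - 15454/21331) = 15294*(-129579948/21331) = -1981795724712/21331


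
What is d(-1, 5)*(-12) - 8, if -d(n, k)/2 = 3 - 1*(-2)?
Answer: 112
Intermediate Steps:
d(n, k) = -10 (d(n, k) = -2*(3 - 1*(-2)) = -2*(3 + 2) = -2*5 = -10)
d(-1, 5)*(-12) - 8 = -10*(-12) - 8 = 120 - 8 = 112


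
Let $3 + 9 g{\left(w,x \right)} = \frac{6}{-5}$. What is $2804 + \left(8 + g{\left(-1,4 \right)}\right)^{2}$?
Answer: $\frac{643669}{225} \approx 2860.8$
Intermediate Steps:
$g{\left(w,x \right)} = - \frac{7}{15}$ ($g{\left(w,x \right)} = - \frac{1}{3} + \frac{6 \frac{1}{-5}}{9} = - \frac{1}{3} + \frac{6 \left(- \frac{1}{5}\right)}{9} = - \frac{1}{3} + \frac{1}{9} \left(- \frac{6}{5}\right) = - \frac{1}{3} - \frac{2}{15} = - \frac{7}{15}$)
$2804 + \left(8 + g{\left(-1,4 \right)}\right)^{2} = 2804 + \left(8 - \frac{7}{15}\right)^{2} = 2804 + \left(\frac{113}{15}\right)^{2} = 2804 + \frac{12769}{225} = \frac{643669}{225}$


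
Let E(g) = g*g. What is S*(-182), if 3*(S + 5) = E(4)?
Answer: -182/3 ≈ -60.667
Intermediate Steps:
E(g) = g**2
S = 1/3 (S = -5 + (1/3)*4**2 = -5 + (1/3)*16 = -5 + 16/3 = 1/3 ≈ 0.33333)
S*(-182) = (1/3)*(-182) = -182/3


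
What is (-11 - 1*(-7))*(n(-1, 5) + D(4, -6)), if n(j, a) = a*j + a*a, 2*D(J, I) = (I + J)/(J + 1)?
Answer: -396/5 ≈ -79.200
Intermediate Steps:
D(J, I) = (I + J)/(2*(1 + J)) (D(J, I) = ((I + J)/(J + 1))/2 = ((I + J)/(1 + J))/2 = (I + J)/(2*(1 + J)))
n(j, a) = a² + a*j (n(j, a) = a*j + a² = a² + a*j)
(-11 - 1*(-7))*(n(-1, 5) + D(4, -6)) = (-11 - 1*(-7))*(5*(5 - 1) + (-6 + 4)/(2*(1 + 4))) = (-11 + 7)*(5*4 + (½)*(-2)/5) = -4*(20 + (½)*(⅕)*(-2)) = -4*(20 - ⅕) = -4*99/5 = -396/5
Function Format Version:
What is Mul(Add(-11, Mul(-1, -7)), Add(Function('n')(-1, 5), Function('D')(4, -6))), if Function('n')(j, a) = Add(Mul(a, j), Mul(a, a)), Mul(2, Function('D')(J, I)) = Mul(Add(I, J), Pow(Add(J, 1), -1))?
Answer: Rational(-396, 5) ≈ -79.200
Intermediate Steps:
Function('D')(J, I) = Mul(Rational(1, 2), Pow(Add(1, J), -1), Add(I, J)) (Function('D')(J, I) = Mul(Rational(1, 2), Mul(Add(I, J), Pow(Add(J, 1), -1))) = Mul(Rational(1, 2), Mul(Add(I, J), Pow(Add(1, J), -1))) = Mul(Rational(1, 2), Mul(Pow(Add(1, J), -1), Add(I, J))) = Mul(Rational(1, 2), Pow(Add(1, J), -1), Add(I, J)))
Function('n')(j, a) = Add(Pow(a, 2), Mul(a, j)) (Function('n')(j, a) = Add(Mul(a, j), Pow(a, 2)) = Add(Pow(a, 2), Mul(a, j)))
Mul(Add(-11, Mul(-1, -7)), Add(Function('n')(-1, 5), Function('D')(4, -6))) = Mul(Add(-11, Mul(-1, -7)), Add(Mul(5, Add(5, -1)), Mul(Rational(1, 2), Pow(Add(1, 4), -1), Add(-6, 4)))) = Mul(Add(-11, 7), Add(Mul(5, 4), Mul(Rational(1, 2), Pow(5, -1), -2))) = Mul(-4, Add(20, Mul(Rational(1, 2), Rational(1, 5), -2))) = Mul(-4, Add(20, Rational(-1, 5))) = Mul(-4, Rational(99, 5)) = Rational(-396, 5)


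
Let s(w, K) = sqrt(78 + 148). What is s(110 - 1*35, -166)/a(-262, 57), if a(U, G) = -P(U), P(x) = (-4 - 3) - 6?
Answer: sqrt(226)/13 ≈ 1.1564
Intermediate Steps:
P(x) = -13 (P(x) = -7 - 6 = -13)
s(w, K) = sqrt(226)
a(U, G) = 13 (a(U, G) = -1*(-13) = 13)
s(110 - 1*35, -166)/a(-262, 57) = sqrt(226)/13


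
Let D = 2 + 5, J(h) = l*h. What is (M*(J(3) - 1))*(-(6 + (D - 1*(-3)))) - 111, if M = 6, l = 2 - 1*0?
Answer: -591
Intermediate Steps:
l = 2 (l = 2 + 0 = 2)
J(h) = 2*h
D = 7
(M*(J(3) - 1))*(-(6 + (D - 1*(-3)))) - 111 = (6*(2*3 - 1))*(-(6 + (7 - 1*(-3)))) - 111 = (6*(6 - 1))*(-(6 + (7 + 3))) - 111 = (6*5)*(-(6 + 10)) - 111 = 30*(-1*16) - 111 = 30*(-16) - 111 = -480 - 111 = -591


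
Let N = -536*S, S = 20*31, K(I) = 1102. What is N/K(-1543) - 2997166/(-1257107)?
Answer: -207229460654/692665957 ≈ -299.18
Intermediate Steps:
S = 620
N = -332320 (N = -536*620 = -332320)
N/K(-1543) - 2997166/(-1257107) = -332320/1102 - 2997166/(-1257107) = -332320*1/1102 - 2997166*(-1/1257107) = -166160/551 + 2997166/1257107 = -207229460654/692665957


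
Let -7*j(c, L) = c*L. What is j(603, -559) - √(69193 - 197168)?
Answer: 337077/7 - 5*I*√5119 ≈ 48154.0 - 357.74*I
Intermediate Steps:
j(c, L) = -L*c/7 (j(c, L) = -c*L/7 = -L*c/7)
j(603, -559) - √(69193 - 197168) = -⅐*(-559)*603 - √(69193 - 197168) = 337077/7 - √(-127975) = 337077/7 - 5*I*√5119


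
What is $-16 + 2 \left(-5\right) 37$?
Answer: $-386$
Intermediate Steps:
$-16 + 2 \left(-5\right) 37 = -16 - 370 = -386$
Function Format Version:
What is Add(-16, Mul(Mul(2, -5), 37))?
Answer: -386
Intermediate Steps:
Add(-16, Mul(Mul(2, -5), 37)) = Add(-16, Mul(-10, 37)) = Add(-16, -370) = -386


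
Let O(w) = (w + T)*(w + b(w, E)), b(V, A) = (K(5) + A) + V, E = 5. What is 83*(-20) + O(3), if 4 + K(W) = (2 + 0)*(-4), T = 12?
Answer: -1675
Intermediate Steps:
K(W) = -12 (K(W) = -4 + (2 + 0)*(-4) = -4 + 2*(-4) = -4 - 8 = -12)
b(V, A) = -12 + A + V (b(V, A) = (-12 + A) + V = -12 + A + V)
O(w) = (-7 + 2*w)*(12 + w) (O(w) = (w + 12)*(w + (-12 + 5 + w)) = (12 + w)*(w + (-7 + w)) = (12 + w)*(-7 + 2*w) = (-7 + 2*w)*(12 + w))
83*(-20) + O(3) = 83*(-20) + (-84 + 2*3**2 + 17*3) = -1660 + (-84 + 2*9 + 51) = -1660 + (-84 + 18 + 51) = -1660 - 15 = -1675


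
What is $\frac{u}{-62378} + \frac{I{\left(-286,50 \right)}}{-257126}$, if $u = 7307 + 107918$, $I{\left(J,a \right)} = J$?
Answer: $- \frac{14804751621}{8019502814} \approx -1.8461$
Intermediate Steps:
$u = 115225$
$\frac{u}{-62378} + \frac{I{\left(-286,50 \right)}}{-257126} = \frac{115225}{-62378} - \frac{286}{-257126} = 115225 \left(- \frac{1}{62378}\right) - - \frac{143}{128563} = - \frac{115225}{62378} + \frac{143}{128563} = - \frac{14804751621}{8019502814}$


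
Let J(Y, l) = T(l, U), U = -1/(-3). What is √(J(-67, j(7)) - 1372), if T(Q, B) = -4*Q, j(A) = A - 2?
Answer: 4*I*√87 ≈ 37.31*I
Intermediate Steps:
U = ⅓ (U = -1*(-⅓) = ⅓ ≈ 0.33333)
j(A) = -2 + A
J(Y, l) = -4*l
√(J(-67, j(7)) - 1372) = √(-4*(-2 + 7) - 1372) = √(-4*5 - 1372) = √(-20 - 1372) = √(-1392) = 4*I*√87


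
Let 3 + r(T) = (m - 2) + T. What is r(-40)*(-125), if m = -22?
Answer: 8375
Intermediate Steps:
r(T) = -27 + T (r(T) = -3 + ((-22 - 2) + T) = -3 + (-24 + T) = -27 + T)
r(-40)*(-125) = (-27 - 40)*(-125) = -67*(-125) = 8375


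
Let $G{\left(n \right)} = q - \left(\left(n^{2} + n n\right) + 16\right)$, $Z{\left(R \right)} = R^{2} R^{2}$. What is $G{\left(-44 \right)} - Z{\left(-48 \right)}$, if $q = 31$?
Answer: $-5312273$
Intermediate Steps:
$Z{\left(R \right)} = R^{4}$
$G{\left(n \right)} = 15 - 2 n^{2}$ ($G{\left(n \right)} = 31 - \left(\left(n^{2} + n n\right) + 16\right) = 31 - \left(\left(n^{2} + n^{2}\right) + 16\right) = 31 - \left(2 n^{2} + 16\right) = 31 - \left(16 + 2 n^{2}\right) = 15 - 2 n^{2}$)
$G{\left(-44 \right)} - Z{\left(-48 \right)} = \left(15 - 2 \left(-44\right)^{2}\right) - \left(-48\right)^{4} = \left(15 - 3872\right) - 5308416 = -3857 - 5308416 = -5312273$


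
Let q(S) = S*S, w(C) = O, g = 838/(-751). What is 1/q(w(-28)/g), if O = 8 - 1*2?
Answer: 175561/5076009 ≈ 0.034586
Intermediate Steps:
g = -838/751 (g = 838*(-1/751) = -838/751 ≈ -1.1158)
O = 6 (O = 8 - 2 = 6)
w(C) = 6
q(S) = S²
1/q(w(-28)/g) = 1/((6/(-838/751))²) = 1/((6*(-751/838))²) = 1/((-2253/419)²) = 1/(5076009/175561) = 175561/5076009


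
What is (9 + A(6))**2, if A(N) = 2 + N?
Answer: 289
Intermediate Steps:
(9 + A(6))**2 = (9 + (2 + 6))**2 = (9 + 8)**2 = 17**2 = 289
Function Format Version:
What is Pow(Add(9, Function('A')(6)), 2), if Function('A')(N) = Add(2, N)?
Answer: 289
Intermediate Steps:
Pow(Add(9, Function('A')(6)), 2) = Pow(Add(9, Add(2, 6)), 2) = Pow(Add(9, 8), 2) = Pow(17, 2) = 289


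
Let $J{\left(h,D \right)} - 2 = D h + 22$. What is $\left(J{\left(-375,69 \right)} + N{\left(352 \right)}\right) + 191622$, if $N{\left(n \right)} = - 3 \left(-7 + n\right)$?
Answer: $164736$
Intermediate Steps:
$N{\left(n \right)} = 21 - 3 n$
$J{\left(h,D \right)} = 24 + D h$ ($J{\left(h,D \right)} = 2 + \left(D h + 22\right) = 2 + \left(22 + D h\right) = 24 + D h$)
$\left(J{\left(-375,69 \right)} + N{\left(352 \right)}\right) + 191622 = \left(\left(24 + 69 \left(-375\right)\right) + \left(21 - 1056\right)\right) + 191622 = \left(\left(24 - 25875\right) + \left(21 - 1056\right)\right) + 191622 = \left(-25851 - 1035\right) + 191622 = -26886 + 191622 = 164736$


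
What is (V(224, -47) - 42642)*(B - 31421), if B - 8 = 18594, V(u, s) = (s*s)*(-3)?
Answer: 631579311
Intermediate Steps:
V(u, s) = -3*s**2 (V(u, s) = s**2*(-3) = -3*s**2)
B = 18602 (B = 8 + 18594 = 18602)
(V(224, -47) - 42642)*(B - 31421) = (-3*(-47)**2 - 42642)*(18602 - 31421) = (-3*2209 - 42642)*(-12819) = (-6627 - 42642)*(-12819) = -49269*(-12819) = 631579311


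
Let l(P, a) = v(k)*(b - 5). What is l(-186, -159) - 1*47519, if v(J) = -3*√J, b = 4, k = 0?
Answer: -47519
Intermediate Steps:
l(P, a) = 0 (l(P, a) = (-3*√0)*(4 - 5) = -3*0*(-1) = 0*(-1) = 0)
l(-186, -159) - 1*47519 = 0 - 1*47519 = 0 - 47519 = -47519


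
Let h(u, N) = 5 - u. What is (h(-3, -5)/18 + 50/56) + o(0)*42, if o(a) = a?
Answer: 337/252 ≈ 1.3373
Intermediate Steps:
(h(-3, -5)/18 + 50/56) + o(0)*42 = ((5 - 1*(-3))/18 + 50/56) + 0*42 = ((5 + 3)*(1/18) + 50*(1/56)) + 0 = (8*(1/18) + 25/28) + 0 = (4/9 + 25/28) + 0 = 337/252 + 0 = 337/252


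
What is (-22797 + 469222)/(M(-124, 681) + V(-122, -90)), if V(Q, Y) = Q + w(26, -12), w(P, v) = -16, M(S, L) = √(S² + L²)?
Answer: 61606650/460093 + 446425*√479137/460093 ≈ 805.53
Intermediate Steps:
M(S, L) = √(L² + S²)
V(Q, Y) = -16 + Q (V(Q, Y) = Q - 16 = -16 + Q)
(-22797 + 469222)/(M(-124, 681) + V(-122, -90)) = (-22797 + 469222)/(√(681² + (-124)²) + (-16 - 122)) = 446425/(√(463761 + 15376) - 138) = 446425/(√479137 - 138) = 446425/(-138 + √479137)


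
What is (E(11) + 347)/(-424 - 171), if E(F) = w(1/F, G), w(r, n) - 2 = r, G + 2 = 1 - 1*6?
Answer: -768/1309 ≈ -0.58671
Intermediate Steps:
G = -7 (G = -2 + (1 - 1*6) = -2 + (1 - 6) = -2 - 5 = -7)
w(r, n) = 2 + r
E(F) = 2 + 1/F
(E(11) + 347)/(-424 - 171) = ((2 + 1/11) + 347)/(-424 - 171) = ((2 + 1/11) + 347)/(-595) = (23/11 + 347)*(-1/595) = (3840/11)*(-1/595) = -768/1309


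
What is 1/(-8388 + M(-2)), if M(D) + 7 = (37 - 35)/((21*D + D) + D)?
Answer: -23/193086 ≈ -0.00011912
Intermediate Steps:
M(D) = -7 + 2/(23*D) (M(D) = -7 + (37 - 35)/((21*D + D) + D) = -7 + 2/(22*D + D) = -7 + 2/((23*D)) = -7 + 2*(1/(23*D)) = -7 + 2/(23*D))
1/(-8388 + M(-2)) = 1/(-8388 + (-7 + (2/23)/(-2))) = 1/(-8388 + (-7 + (2/23)*(-½))) = 1/(-8388 + (-7 - 1/23)) = 1/(-8388 - 162/23) = 1/(-193086/23) = -23/193086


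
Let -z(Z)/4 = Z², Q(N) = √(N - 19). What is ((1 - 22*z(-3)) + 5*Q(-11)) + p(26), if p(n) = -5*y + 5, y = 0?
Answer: 798 + 5*I*√30 ≈ 798.0 + 27.386*I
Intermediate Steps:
p(n) = 5 (p(n) = -5*0 + 5 = 0 + 5 = 5)
Q(N) = √(-19 + N)
z(Z) = -4*Z²
((1 - 22*z(-3)) + 5*Q(-11)) + p(26) = ((1 - (-88)*(-3)²) + 5*√(-19 - 11)) + 5 = ((1 - (-88)*9) + 5*√(-30)) + 5 = ((1 - 22*(-36)) + 5*(I*√30)) + 5 = ((1 + 792) + 5*I*√30) + 5 = (793 + 5*I*√30) + 5 = 798 + 5*I*√30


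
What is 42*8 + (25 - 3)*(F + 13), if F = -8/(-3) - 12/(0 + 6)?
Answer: 1910/3 ≈ 636.67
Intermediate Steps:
F = ⅔ (F = -8*(-⅓) - 12/6 = 8/3 - 12*⅙ = 8/3 - 2 = ⅔ ≈ 0.66667)
42*8 + (25 - 3)*(F + 13) = 42*8 + (25 - 3)*(⅔ + 13) = 336 + 22*(41/3) = 336 + 902/3 = 1910/3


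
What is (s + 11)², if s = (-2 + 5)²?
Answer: 400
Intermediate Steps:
s = 9 (s = 3² = 9)
(s + 11)² = (9 + 11)² = 20² = 400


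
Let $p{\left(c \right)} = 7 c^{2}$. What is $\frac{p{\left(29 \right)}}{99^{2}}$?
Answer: $\frac{5887}{9801} \approx 0.60065$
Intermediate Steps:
$\frac{p{\left(29 \right)}}{99^{2}} = \frac{7 \cdot 29^{2}}{99^{2}} = \frac{7 \cdot 841}{9801} = 5887 \cdot \frac{1}{9801} = \frac{5887}{9801}$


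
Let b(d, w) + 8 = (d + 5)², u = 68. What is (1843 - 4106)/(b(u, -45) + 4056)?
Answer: -2263/9377 ≈ -0.24134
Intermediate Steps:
b(d, w) = -8 + (5 + d)² (b(d, w) = -8 + (d + 5)² = -8 + (5 + d)²)
(1843 - 4106)/(b(u, -45) + 4056) = (1843 - 4106)/((-8 + (5 + 68)²) + 4056) = -2263/((-8 + 73²) + 4056) = -2263/((-8 + 5329) + 4056) = -2263/(5321 + 4056) = -2263/9377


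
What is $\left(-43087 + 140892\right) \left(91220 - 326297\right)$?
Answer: $-22991705985$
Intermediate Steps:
$\left(-43087 + 140892\right) \left(91220 - 326297\right) = 97805 \left(-235077\right) = -22991705985$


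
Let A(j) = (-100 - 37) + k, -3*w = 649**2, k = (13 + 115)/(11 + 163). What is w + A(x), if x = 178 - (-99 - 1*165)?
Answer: -12226684/87 ≈ -1.4054e+5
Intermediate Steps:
k = 64/87 (k = 128/174 = 128*(1/174) = 64/87 ≈ 0.73563)
x = 442 (x = 178 - (-99 - 165) = 178 - 1*(-264) = 178 + 264 = 442)
w = -421201/3 (w = -1/3*649**2 = -1/3*421201 = -421201/3 ≈ -1.4040e+5)
A(j) = -11855/87 (A(j) = (-100 - 37) + 64/87 = -137 + 64/87 = -11855/87)
w + A(x) = -421201/3 - 11855/87 = -12226684/87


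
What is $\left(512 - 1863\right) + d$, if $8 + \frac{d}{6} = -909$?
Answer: $-6853$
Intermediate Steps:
$d = -5502$ ($d = -48 + 6 \left(-909\right) = -48 - 5454 = -5502$)
$\left(512 - 1863\right) + d = \left(512 - 1863\right) - 5502 = -1351 - 5502 = -6853$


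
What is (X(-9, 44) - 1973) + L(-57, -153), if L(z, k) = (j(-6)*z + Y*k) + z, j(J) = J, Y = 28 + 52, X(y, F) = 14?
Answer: -13914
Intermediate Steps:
Y = 80
L(z, k) = -5*z + 80*k (L(z, k) = (-6*z + 80*k) + z = -5*z + 80*k)
(X(-9, 44) - 1973) + L(-57, -153) = (14 - 1973) + (-5*(-57) + 80*(-153)) = -1959 + (285 - 12240) = -1959 - 11955 = -13914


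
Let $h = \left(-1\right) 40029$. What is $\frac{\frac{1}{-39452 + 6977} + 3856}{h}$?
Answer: $- \frac{125223599}{1299941775} \approx -0.09633$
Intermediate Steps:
$h = -40029$
$\frac{\frac{1}{-39452 + 6977} + 3856}{h} = \frac{\frac{1}{-39452 + 6977} + 3856}{-40029} = \left(\frac{1}{-32475} + 3856\right) \left(- \frac{1}{40029}\right) = \left(- \frac{1}{32475} + 3856\right) \left(- \frac{1}{40029}\right) = \frac{125223599}{32475} \left(- \frac{1}{40029}\right) = - \frac{125223599}{1299941775}$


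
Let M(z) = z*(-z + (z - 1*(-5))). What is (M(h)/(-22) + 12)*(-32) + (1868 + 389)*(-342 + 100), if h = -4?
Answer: -6012678/11 ≈ -5.4661e+5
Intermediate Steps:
M(z) = 5*z (M(z) = z*(-z + (z + 5)) = z*(-z + (5 + z)) = z*5 = 5*z)
(M(h)/(-22) + 12)*(-32) + (1868 + 389)*(-342 + 100) = ((5*(-4))/(-22) + 12)*(-32) + (1868 + 389)*(-342 + 100) = (-20*(-1/22) + 12)*(-32) + 2257*(-242) = (10/11 + 12)*(-32) - 546194 = (142/11)*(-32) - 546194 = -4544/11 - 546194 = -6012678/11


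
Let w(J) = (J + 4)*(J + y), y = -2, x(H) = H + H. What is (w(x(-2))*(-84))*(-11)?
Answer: 0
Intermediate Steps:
x(H) = 2*H
w(J) = (-2 + J)*(4 + J) (w(J) = (J + 4)*(J - 2) = (4 + J)*(-2 + J) = (-2 + J)*(4 + J))
(w(x(-2))*(-84))*(-11) = ((-8 + (2*(-2))² + 2*(2*(-2)))*(-84))*(-11) = ((-8 + (-4)² + 2*(-4))*(-84))*(-11) = ((-8 + 16 - 8)*(-84))*(-11) = (0*(-84))*(-11) = 0*(-11) = 0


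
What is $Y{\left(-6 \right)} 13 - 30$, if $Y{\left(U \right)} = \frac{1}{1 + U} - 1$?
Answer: $- \frac{228}{5} \approx -45.6$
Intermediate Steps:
$Y{\left(U \right)} = -1 + \frac{1}{1 + U}$
$Y{\left(-6 \right)} 13 - 30 = \left(-1\right) \left(-6\right) \frac{1}{1 - 6} \cdot 13 - 30 = \left(-1\right) \left(-6\right) \frac{1}{-5} \cdot 13 - 30 = \left(-1\right) \left(-6\right) \left(- \frac{1}{5}\right) 13 - 30 = \left(- \frac{6}{5}\right) 13 - 30 = - \frac{78}{5} - 30 = - \frac{228}{5}$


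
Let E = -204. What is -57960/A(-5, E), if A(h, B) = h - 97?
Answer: 9660/17 ≈ 568.24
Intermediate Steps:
A(h, B) = -97 + h
-57960/A(-5, E) = -57960/(-97 - 5) = -57960/(-102) = -57960*(-1/102) = 9660/17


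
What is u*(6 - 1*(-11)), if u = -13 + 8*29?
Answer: 3723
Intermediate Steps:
u = 219 (u = -13 + 232 = 219)
u*(6 - 1*(-11)) = 219*(6 - 1*(-11)) = 219*(6 + 11) = 219*17 = 3723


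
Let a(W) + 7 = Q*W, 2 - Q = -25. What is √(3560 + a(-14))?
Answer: 5*√127 ≈ 56.347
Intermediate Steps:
Q = 27 (Q = 2 - 1*(-25) = 2 + 25 = 27)
a(W) = -7 + 27*W
√(3560 + a(-14)) = √(3560 + (-7 + 27*(-14))) = √(3560 + (-7 - 378)) = √(3560 - 385) = √3175 = 5*√127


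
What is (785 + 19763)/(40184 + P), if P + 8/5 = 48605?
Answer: 102740/443937 ≈ 0.23143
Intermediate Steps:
P = 243017/5 (P = -8/5 + 48605 = 243017/5 ≈ 48603.)
(785 + 19763)/(40184 + P) = (785 + 19763)/(40184 + 243017/5) = 20548/(443937/5) = 20548*(5/443937) = 102740/443937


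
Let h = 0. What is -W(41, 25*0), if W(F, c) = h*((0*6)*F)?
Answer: 0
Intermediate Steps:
W(F, c) = 0 (W(F, c) = 0*((0*6)*F) = 0*(0*F) = 0*0 = 0)
-W(41, 25*0) = -1*0 = 0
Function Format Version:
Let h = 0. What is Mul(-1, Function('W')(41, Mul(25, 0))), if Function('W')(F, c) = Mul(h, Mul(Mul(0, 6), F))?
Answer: 0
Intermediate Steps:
Function('W')(F, c) = 0 (Function('W')(F, c) = Mul(0, Mul(Mul(0, 6), F)) = Mul(0, Mul(0, F)) = Mul(0, 0) = 0)
Mul(-1, Function('W')(41, Mul(25, 0))) = Mul(-1, 0) = 0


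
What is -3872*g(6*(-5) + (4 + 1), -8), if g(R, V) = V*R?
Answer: -774400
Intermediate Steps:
g(R, V) = R*V
-3872*g(6*(-5) + (4 + 1), -8) = -3872*(6*(-5) + (4 + 1))*(-8) = -3872*(-30 + 5)*(-8) = -(-96800)*(-8) = -3872*200 = -774400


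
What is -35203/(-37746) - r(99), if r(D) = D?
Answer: -3701651/37746 ≈ -98.067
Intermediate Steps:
-35203/(-37746) - r(99) = -35203/(-37746) - 1*99 = -35203*(-1/37746) - 99 = 35203/37746 - 99 = -3701651/37746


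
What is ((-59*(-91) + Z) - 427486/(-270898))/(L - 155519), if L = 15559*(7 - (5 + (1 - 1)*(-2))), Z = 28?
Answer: -731231996/16849991049 ≈ -0.043397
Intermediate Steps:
L = 31118 (L = 15559*(7 - (5 + 0*(-2))) = 15559*(7 - (5 + 0)) = 15559*(7 - 1*5) = 15559*(7 - 5) = 15559*2 = 31118)
((-59*(-91) + Z) - 427486/(-270898))/(L - 155519) = ((-59*(-91) + 28) - 427486/(-270898))/(31118 - 155519) = ((5369 + 28) - 427486*(-1/270898))/(-124401) = (5397 + 213743/135449)*(-1/124401) = (731231996/135449)*(-1/124401) = -731231996/16849991049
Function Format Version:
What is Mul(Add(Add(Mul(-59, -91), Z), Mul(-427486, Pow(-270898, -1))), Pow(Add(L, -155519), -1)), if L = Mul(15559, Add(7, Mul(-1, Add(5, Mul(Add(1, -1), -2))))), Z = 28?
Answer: Rational(-731231996, 16849991049) ≈ -0.043397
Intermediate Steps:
L = 31118 (L = Mul(15559, Add(7, Mul(-1, Add(5, Mul(0, -2))))) = Mul(15559, Add(7, Mul(-1, Add(5, 0)))) = Mul(15559, Add(7, Mul(-1, 5))) = Mul(15559, Add(7, -5)) = Mul(15559, 2) = 31118)
Mul(Add(Add(Mul(-59, -91), Z), Mul(-427486, Pow(-270898, -1))), Pow(Add(L, -155519), -1)) = Mul(Add(Add(Mul(-59, -91), 28), Mul(-427486, Pow(-270898, -1))), Pow(Add(31118, -155519), -1)) = Mul(Add(Add(5369, 28), Mul(-427486, Rational(-1, 270898))), Pow(-124401, -1)) = Mul(Add(5397, Rational(213743, 135449)), Rational(-1, 124401)) = Mul(Rational(731231996, 135449), Rational(-1, 124401)) = Rational(-731231996, 16849991049)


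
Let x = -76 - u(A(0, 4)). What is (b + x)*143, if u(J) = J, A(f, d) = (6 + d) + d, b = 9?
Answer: -11583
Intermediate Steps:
A(f, d) = 6 + 2*d
x = -90 (x = -76 - (6 + 2*4) = -76 - (6 + 8) = -76 - 1*14 = -76 - 14 = -90)
(b + x)*143 = (9 - 90)*143 = -81*143 = -11583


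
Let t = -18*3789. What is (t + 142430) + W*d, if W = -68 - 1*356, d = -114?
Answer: 122564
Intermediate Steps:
t = -68202
W = -424 (W = -68 - 356 = -424)
(t + 142430) + W*d = (-68202 + 142430) - 424*(-114) = 74228 + 48336 = 122564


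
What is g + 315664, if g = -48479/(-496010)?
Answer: 156572549119/496010 ≈ 3.1566e+5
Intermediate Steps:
g = 48479/496010 (g = -48479*(-1/496010) = 48479/496010 ≈ 0.097738)
g + 315664 = 48479/496010 + 315664 = 156572549119/496010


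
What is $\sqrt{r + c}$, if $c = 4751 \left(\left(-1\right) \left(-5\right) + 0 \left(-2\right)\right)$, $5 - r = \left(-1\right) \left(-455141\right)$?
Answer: $i \sqrt{431381} \approx 656.8 i$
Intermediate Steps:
$r = -455136$ ($r = 5 - \left(-1\right) \left(-455141\right) = 5 - 455141 = -455136$)
$c = 23755$ ($c = 4751 \left(5 + 0\right) = 4751 \cdot 5 = 23755$)
$\sqrt{r + c} = \sqrt{-455136 + 23755} = \sqrt{-431381} = i \sqrt{431381}$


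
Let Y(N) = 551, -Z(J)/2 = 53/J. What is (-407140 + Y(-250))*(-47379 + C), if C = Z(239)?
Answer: 4604086573643/239 ≈ 1.9264e+10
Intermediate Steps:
Z(J) = -106/J
C = -106/239 ≈ -0.44351
(-407140 + Y(-250))*(-47379 + C) = (-407140 + 551)*(-47379 - 106/239) = -406589*(-11323687/239) = 4604086573643/239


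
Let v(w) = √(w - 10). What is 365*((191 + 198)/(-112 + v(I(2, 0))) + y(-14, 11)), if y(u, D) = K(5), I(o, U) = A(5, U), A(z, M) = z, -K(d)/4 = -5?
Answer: 75705380/12549 - 141985*I*√5/12549 ≈ 6032.8 - 25.3*I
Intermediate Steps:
K(d) = 20 (K(d) = -4*(-5) = 20)
I(o, U) = 5
y(u, D) = 20
v(w) = √(-10 + w)
365*((191 + 198)/(-112 + v(I(2, 0))) + y(-14, 11)) = 365*((191 + 198)/(-112 + √(-10 + 5)) + 20) = 365*(389/(-112 + √(-5)) + 20) = 365*(389/(-112 + I*√5) + 20) = 365*(20 + 389/(-112 + I*√5)) = 7300 + 141985/(-112 + I*√5)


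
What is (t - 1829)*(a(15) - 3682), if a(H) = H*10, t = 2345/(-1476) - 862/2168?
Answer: 646697913494/99999 ≈ 6.4670e+6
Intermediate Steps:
t = -397267/199998 (t = 2345*(-1/1476) - 862*1/2168 = -2345/1476 - 431/1084 = -397267/199998 ≈ -1.9864)
a(H) = 10*H
(t - 1829)*(a(15) - 3682) = (-397267/199998 - 1829)*(10*15 - 3682) = -366193609*(150 - 3682)/199998 = -366193609/199998*(-3532) = 646697913494/99999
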